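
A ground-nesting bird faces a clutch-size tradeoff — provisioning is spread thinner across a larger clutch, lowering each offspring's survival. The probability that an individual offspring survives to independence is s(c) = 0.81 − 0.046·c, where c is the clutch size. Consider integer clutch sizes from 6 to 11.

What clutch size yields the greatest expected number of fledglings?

9

Expected fledglings = c × s(c):
  c=6: 6 × 0.534 = 3.204
  c=7: 7 × 0.488 = 3.416
  c=8: 8 × 0.442 = 3.536
  c=9: 9 × 0.396 = 3.564
  c=10: 10 × 0.350 = 3.500
  c=11: 11 × 0.304 = 3.344
Maximum at c = 9 (3.564 fledglings).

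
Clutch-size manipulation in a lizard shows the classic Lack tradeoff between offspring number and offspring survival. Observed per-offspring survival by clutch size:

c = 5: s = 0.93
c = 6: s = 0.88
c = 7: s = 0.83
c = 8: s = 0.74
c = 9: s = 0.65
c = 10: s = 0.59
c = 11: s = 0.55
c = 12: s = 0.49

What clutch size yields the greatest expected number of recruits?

Expected recruits = c × s(c):
  c=5: 5 × 0.93 = 4.650
  c=6: 6 × 0.88 = 5.280
  c=7: 7 × 0.83 = 5.810
  c=8: 8 × 0.74 = 5.920
  c=9: 9 × 0.65 = 5.850
  c=10: 10 × 0.59 = 5.900
  c=11: 11 × 0.55 = 6.050
  c=12: 12 × 0.49 = 5.880
Maximum at c = 11 (6.050 recruits).

11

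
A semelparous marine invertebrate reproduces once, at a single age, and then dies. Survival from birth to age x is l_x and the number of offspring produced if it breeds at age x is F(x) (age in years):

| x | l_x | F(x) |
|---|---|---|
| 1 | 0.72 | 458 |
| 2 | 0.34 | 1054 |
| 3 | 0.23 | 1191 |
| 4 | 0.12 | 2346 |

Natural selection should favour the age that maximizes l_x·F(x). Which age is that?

Expected offspring if breeding at age x = l_x × F(x):
  age 1: 0.72 × 458 = 329.760
  age 2: 0.34 × 1054 = 358.360
  age 3: 0.23 × 1191 = 273.930
  age 4: 0.12 × 2346 = 281.520
Maximum at age 2 (358.360).

2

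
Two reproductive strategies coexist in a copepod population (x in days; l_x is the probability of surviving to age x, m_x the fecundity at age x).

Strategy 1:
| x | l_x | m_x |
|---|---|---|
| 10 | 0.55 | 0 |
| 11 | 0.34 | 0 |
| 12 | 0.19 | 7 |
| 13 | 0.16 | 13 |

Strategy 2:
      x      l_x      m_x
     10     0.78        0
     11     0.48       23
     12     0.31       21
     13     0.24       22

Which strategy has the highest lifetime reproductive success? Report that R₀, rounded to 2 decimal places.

Strategy 1: R₀ = 0.55×0 + 0.34×0 + 0.19×7 + 0.16×13 = 3.4100
Strategy 2: R₀ = 0.78×0 + 0.48×23 + 0.31×21 + 0.24×22 = 22.8300
Highest R₀: strategy 2 with 22.8300.

22.83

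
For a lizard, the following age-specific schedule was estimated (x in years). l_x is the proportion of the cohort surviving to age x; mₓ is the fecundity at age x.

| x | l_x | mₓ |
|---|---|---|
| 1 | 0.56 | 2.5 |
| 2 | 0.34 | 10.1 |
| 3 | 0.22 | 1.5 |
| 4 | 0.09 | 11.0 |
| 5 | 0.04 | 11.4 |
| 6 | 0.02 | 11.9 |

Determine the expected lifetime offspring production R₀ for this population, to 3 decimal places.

R₀ = Σ l_x mₓ:
  age 1: 0.56 × 2.5 = 1.4000
  age 2: 0.34 × 10.1 = 3.4340
  age 3: 0.22 × 1.5 = 0.3300
  age 4: 0.09 × 11.0 = 0.9900
  age 5: 0.04 × 11.4 = 0.4560
  age 6: 0.02 × 11.9 = 0.2380
R₀ = 1.4000 + 3.4340 + 0.3300 + 0.9900 + 0.4560 + 0.2380 = 6.8480

6.848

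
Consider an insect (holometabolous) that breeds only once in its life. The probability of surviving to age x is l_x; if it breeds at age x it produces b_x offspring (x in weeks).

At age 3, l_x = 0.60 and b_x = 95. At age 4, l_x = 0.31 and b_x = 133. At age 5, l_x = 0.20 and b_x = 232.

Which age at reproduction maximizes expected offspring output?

Expected offspring if breeding at age x = l_x × b_x:
  age 3: 0.60 × 95 = 57.000
  age 4: 0.31 × 133 = 41.230
  age 5: 0.20 × 232 = 46.400
Maximum at age 3 (57.000).

3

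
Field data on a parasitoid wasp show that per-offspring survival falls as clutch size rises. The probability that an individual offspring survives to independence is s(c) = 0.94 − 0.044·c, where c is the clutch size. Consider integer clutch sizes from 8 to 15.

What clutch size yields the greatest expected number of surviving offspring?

Expected surviving offspring = c × s(c):
  c=8: 8 × 0.588 = 4.704
  c=9: 9 × 0.544 = 4.896
  c=10: 10 × 0.500 = 5.000
  c=11: 11 × 0.456 = 5.016
  c=12: 12 × 0.412 = 4.944
  c=13: 13 × 0.368 = 4.784
  c=14: 14 × 0.324 = 4.536
  c=15: 15 × 0.280 = 4.200
Maximum at c = 11 (5.016 surviving offspring).

11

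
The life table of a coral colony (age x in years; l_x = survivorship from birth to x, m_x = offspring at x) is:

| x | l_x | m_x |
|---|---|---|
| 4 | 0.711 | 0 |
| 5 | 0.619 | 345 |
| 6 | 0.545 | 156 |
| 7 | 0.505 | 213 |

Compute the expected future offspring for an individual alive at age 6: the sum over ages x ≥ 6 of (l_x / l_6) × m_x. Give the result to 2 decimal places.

353.37

l_6 = 0.545. Conditional survival from age 6 to x is l_x / l_6.
  x=6: (0.545/0.545) × 156 = 156.0000
  x=7: (0.505/0.545) × 213 = 197.3670
Sum = 156.0000 + 197.3670 = 353.3670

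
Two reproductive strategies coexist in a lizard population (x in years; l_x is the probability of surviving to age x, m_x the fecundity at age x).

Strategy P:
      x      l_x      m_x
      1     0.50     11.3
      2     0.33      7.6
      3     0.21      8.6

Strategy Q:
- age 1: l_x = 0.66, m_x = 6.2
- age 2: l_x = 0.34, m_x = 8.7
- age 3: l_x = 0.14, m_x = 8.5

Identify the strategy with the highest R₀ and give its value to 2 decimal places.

9.96

Strategy P: R₀ = 0.50×11.3 + 0.33×7.6 + 0.21×8.6 = 9.9640
Strategy Q: R₀ = 0.66×6.2 + 0.34×8.7 + 0.14×8.5 = 8.2400
Highest R₀: strategy P with 9.9640.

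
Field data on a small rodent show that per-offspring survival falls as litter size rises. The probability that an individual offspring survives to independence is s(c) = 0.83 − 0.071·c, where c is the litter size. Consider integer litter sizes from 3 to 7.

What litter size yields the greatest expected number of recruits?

6

Expected recruits = c × s(c):
  c=3: 3 × 0.617 = 1.851
  c=4: 4 × 0.546 = 2.184
  c=5: 5 × 0.475 = 2.375
  c=6: 6 × 0.404 = 2.424
  c=7: 7 × 0.333 = 2.331
Maximum at c = 6 (2.424 recruits).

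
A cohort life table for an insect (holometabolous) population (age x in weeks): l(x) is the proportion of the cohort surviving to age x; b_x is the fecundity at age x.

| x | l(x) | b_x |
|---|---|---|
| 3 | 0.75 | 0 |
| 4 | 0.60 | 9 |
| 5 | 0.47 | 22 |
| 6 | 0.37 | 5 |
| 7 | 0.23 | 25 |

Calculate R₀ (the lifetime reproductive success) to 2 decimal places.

R₀ = Σ l(x) b_x:
  age 3: 0.75 × 0 = 0.0000
  age 4: 0.60 × 9 = 5.4000
  age 5: 0.47 × 22 = 10.3400
  age 6: 0.37 × 5 = 1.8500
  age 7: 0.23 × 25 = 5.7500
R₀ = 0.0000 + 5.4000 + 10.3400 + 1.8500 + 5.7500 = 23.3400

23.34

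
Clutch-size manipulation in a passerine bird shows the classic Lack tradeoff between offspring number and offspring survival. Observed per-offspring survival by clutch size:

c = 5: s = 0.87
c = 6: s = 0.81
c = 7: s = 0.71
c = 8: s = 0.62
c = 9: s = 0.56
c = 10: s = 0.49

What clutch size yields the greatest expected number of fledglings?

Expected fledglings = c × s(c):
  c=5: 5 × 0.87 = 4.350
  c=6: 6 × 0.81 = 4.860
  c=7: 7 × 0.71 = 4.970
  c=8: 8 × 0.62 = 4.960
  c=9: 9 × 0.56 = 5.040
  c=10: 10 × 0.49 = 4.900
Maximum at c = 9 (5.040 fledglings).

9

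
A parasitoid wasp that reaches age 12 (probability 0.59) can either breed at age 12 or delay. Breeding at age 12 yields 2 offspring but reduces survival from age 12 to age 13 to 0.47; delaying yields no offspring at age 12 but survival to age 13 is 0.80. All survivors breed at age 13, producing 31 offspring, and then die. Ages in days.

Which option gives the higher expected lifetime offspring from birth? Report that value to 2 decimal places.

14.63

breed at age 12: R₀ = 0.59 × (2 + 0.47 × 31) = 0.59 × 16.5700 = 9.7763
delay to age 13: R₀ = 0.59 × (0.80 × 31) = 0.59 × 24.8000 = 14.6320
Higher: delay to age 13 (14.6320).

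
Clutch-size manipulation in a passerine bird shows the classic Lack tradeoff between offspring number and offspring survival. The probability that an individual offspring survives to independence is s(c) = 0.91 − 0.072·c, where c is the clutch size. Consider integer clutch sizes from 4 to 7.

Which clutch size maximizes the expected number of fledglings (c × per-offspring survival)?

Expected fledglings = c × s(c):
  c=4: 4 × 0.622 = 2.488
  c=5: 5 × 0.550 = 2.750
  c=6: 6 × 0.478 = 2.868
  c=7: 7 × 0.406 = 2.842
Maximum at c = 6 (2.868 fledglings).

6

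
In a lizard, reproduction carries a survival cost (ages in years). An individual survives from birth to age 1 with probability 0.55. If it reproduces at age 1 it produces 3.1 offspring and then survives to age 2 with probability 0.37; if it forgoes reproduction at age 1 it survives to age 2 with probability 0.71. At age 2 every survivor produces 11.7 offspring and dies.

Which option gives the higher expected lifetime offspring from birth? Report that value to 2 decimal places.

4.57

breed at age 1: R₀ = 0.55 × (3.1 + 0.37 × 11.7) = 0.55 × 7.4290 = 4.0860
delay to age 2: R₀ = 0.55 × (0.71 × 11.7) = 0.55 × 8.3070 = 4.5688
Higher: delay to age 2 (4.5688).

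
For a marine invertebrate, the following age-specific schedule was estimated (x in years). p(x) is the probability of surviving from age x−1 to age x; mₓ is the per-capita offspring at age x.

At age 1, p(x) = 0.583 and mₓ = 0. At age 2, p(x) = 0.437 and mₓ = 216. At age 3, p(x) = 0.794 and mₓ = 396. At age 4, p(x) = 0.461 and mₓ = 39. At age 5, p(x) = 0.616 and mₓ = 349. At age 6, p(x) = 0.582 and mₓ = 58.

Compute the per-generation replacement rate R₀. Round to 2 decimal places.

Survivorship from birth: l_x = p_1·p_2·…·p_x.
  l_1 = 0.58300
  l_2 = 0.25477
  l_3 = 0.20229
  l_4 = 0.09325
  l_5 = 0.05744
  l_6 = 0.03343
R₀ = Σ l_x mₓ:
  age 1: 0.58300 × 0 = 0.0000
  age 2: 0.25477 × 216 = 55.0303
  age 3: 0.20229 × 396 = 80.1068
  age 4: 0.09325 × 39 = 3.6368
  age 5: 0.05744 × 349 = 20.0466
  age 6: 0.03343 × 58 = 1.9389
R₀ = 0.0000 + 55.0303 + 80.1068 + 3.6368 + 20.0466 + 1.9389 = 160.7594

160.76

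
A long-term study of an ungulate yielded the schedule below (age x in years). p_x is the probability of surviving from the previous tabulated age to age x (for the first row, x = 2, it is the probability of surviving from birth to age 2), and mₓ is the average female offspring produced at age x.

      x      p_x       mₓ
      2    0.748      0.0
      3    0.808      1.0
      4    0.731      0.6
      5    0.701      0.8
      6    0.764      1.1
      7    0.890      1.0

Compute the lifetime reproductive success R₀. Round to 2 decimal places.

Survivorship from birth: l_x = p_2·p_3·…·p_x.
  l_2 = 0.74800
  l_3 = 0.60438
  l_4 = 0.44180
  l_5 = 0.30971
  l_6 = 0.23661
  l_7 = 0.21059
R₀ = Σ l_x mₓ:
  age 2: 0.74800 × 0.0 = 0.0000
  age 3: 0.60438 × 1.0 = 0.6044
  age 4: 0.44180 × 0.6 = 0.2651
  age 5: 0.30971 × 0.8 = 0.2478
  age 6: 0.23661 × 1.1 = 0.2603
  age 7: 0.21059 × 1.0 = 0.2106
R₀ = 0.0000 + 0.6044 + 0.2651 + 0.2478 + 0.2603 + 0.2106 = 1.5881

1.59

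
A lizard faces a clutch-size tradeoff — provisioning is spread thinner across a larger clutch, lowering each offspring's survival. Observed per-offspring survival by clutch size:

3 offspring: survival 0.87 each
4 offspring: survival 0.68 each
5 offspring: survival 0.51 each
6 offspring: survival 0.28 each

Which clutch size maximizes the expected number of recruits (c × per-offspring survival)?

4

Expected recruits = c × s(c):
  c=3: 3 × 0.87 = 2.610
  c=4: 4 × 0.68 = 2.720
  c=5: 5 × 0.51 = 2.550
  c=6: 6 × 0.28 = 1.680
Maximum at c = 4 (2.720 recruits).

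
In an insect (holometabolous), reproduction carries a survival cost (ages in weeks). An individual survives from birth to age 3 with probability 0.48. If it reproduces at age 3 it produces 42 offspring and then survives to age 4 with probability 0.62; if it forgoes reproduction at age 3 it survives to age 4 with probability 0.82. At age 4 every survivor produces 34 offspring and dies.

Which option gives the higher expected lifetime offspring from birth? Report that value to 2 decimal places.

breed at age 3: R₀ = 0.48 × (42 + 0.62 × 34) = 0.48 × 63.0800 = 30.2784
delay to age 4: R₀ = 0.48 × (0.82 × 34) = 0.48 × 27.8800 = 13.3824
Higher: breed at age 3 (30.2784).

30.28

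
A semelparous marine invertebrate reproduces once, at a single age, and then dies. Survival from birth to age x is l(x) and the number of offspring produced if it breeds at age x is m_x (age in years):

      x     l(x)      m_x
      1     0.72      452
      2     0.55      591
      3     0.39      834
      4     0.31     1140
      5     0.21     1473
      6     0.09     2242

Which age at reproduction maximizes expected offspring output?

Expected offspring if breeding at age x = l(x) × m_x:
  age 1: 0.72 × 452 = 325.440
  age 2: 0.55 × 591 = 325.050
  age 3: 0.39 × 834 = 325.260
  age 4: 0.31 × 1140 = 353.400
  age 5: 0.21 × 1473 = 309.330
  age 6: 0.09 × 2242 = 201.780
Maximum at age 4 (353.400).

4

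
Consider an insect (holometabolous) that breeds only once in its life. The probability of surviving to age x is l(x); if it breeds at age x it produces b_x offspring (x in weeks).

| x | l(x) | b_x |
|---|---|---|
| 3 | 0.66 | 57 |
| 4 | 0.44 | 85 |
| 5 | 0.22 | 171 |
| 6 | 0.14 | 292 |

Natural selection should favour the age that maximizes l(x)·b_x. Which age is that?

6

Expected offspring if breeding at age x = l(x) × b_x:
  age 3: 0.66 × 57 = 37.620
  age 4: 0.44 × 85 = 37.400
  age 5: 0.22 × 171 = 37.620
  age 6: 0.14 × 292 = 40.880
Maximum at age 6 (40.880).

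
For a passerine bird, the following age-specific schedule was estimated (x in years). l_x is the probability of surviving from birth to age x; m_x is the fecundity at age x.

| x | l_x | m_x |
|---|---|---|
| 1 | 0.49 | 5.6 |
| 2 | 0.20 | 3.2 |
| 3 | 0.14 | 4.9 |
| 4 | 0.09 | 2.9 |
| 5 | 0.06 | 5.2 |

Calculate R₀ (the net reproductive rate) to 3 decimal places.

R₀ = Σ l_x m_x:
  age 1: 0.49 × 5.6 = 2.7440
  age 2: 0.20 × 3.2 = 0.6400
  age 3: 0.14 × 4.9 = 0.6860
  age 4: 0.09 × 2.9 = 0.2610
  age 5: 0.06 × 5.2 = 0.3120
R₀ = 2.7440 + 0.6400 + 0.6860 + 0.2610 + 0.3120 = 4.6430

4.643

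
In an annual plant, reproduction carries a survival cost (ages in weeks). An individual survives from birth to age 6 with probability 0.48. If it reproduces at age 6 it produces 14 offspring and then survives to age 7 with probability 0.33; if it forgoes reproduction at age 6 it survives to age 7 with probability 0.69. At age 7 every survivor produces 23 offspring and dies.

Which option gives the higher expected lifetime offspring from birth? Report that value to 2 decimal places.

breed at age 6: R₀ = 0.48 × (14 + 0.33 × 23) = 0.48 × 21.5900 = 10.3632
delay to age 7: R₀ = 0.48 × (0.69 × 23) = 0.48 × 15.8700 = 7.6176
Higher: breed at age 6 (10.3632).

10.36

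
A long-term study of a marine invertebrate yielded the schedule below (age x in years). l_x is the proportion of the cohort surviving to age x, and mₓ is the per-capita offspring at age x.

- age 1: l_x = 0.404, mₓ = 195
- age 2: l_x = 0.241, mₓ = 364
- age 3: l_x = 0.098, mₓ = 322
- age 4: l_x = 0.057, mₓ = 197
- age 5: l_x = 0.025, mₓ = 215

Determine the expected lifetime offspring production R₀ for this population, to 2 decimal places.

214.66

R₀ = Σ l_x mₓ:
  age 1: 0.404 × 195 = 78.7800
  age 2: 0.241 × 364 = 87.7240
  age 3: 0.098 × 322 = 31.5560
  age 4: 0.057 × 197 = 11.2290
  age 5: 0.025 × 215 = 5.3750
R₀ = 78.7800 + 87.7240 + 31.5560 + 11.2290 + 5.3750 = 214.6640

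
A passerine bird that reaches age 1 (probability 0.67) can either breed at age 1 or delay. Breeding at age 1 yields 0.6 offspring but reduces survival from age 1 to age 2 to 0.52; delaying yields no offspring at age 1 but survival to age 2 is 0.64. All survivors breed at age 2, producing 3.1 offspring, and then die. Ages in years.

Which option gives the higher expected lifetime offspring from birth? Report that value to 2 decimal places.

1.48

breed at age 1: R₀ = 0.67 × (0.6 + 0.52 × 3.1) = 0.67 × 2.2120 = 1.4820
delay to age 2: R₀ = 0.67 × (0.64 × 3.1) = 0.67 × 1.9840 = 1.3293
Higher: breed at age 1 (1.4820).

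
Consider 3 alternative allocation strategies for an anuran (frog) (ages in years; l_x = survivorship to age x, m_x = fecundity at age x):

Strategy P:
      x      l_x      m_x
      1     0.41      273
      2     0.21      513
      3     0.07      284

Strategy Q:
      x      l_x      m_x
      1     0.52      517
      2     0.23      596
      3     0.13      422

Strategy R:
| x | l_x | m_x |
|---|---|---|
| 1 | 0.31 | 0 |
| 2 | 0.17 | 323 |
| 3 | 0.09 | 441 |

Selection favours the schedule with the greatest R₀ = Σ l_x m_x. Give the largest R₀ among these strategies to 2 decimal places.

460.78

Strategy P: R₀ = 0.41×273 + 0.21×513 + 0.07×284 = 239.5400
Strategy Q: R₀ = 0.52×517 + 0.23×596 + 0.13×422 = 460.7800
Strategy R: R₀ = 0.31×0 + 0.17×323 + 0.09×441 = 94.6000
Highest R₀: strategy Q with 460.7800.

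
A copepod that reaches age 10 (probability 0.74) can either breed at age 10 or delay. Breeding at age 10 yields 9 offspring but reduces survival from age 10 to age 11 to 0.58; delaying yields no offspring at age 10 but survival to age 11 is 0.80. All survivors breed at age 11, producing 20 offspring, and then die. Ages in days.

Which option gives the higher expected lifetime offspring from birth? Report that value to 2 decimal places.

15.24

breed at age 10: R₀ = 0.74 × (9 + 0.58 × 20) = 0.74 × 20.6000 = 15.2440
delay to age 11: R₀ = 0.74 × (0.80 × 20) = 0.74 × 16.0000 = 11.8400
Higher: breed at age 10 (15.2440).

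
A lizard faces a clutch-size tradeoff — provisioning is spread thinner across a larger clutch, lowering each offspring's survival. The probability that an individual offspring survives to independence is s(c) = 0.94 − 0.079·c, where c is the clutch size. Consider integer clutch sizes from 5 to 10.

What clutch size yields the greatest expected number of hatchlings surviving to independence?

6

Expected hatchlings surviving to independence = c × s(c):
  c=5: 5 × 0.545 = 2.725
  c=6: 6 × 0.466 = 2.796
  c=7: 7 × 0.387 = 2.709
  c=8: 8 × 0.308 = 2.464
  c=9: 9 × 0.229 = 2.061
  c=10: 10 × 0.150 = 1.500
Maximum at c = 6 (2.796 hatchlings surviving to independence).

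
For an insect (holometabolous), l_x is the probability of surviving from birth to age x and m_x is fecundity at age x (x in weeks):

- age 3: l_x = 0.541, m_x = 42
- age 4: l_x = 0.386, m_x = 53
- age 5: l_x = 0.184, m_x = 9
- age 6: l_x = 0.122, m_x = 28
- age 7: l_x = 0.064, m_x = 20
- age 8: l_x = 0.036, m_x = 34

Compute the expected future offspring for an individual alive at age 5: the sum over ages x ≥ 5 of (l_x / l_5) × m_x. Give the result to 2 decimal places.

l_5 = 0.184. Conditional survival from age 5 to x is l_x / l_5.
  x=5: (0.184/0.184) × 9 = 9.0000
  x=6: (0.122/0.184) × 28 = 18.5652
  x=7: (0.064/0.184) × 20 = 6.9565
  x=8: (0.036/0.184) × 34 = 6.6522
Sum = 9.0000 + 18.5652 + 6.9565 + 6.6522 = 41.1739

41.17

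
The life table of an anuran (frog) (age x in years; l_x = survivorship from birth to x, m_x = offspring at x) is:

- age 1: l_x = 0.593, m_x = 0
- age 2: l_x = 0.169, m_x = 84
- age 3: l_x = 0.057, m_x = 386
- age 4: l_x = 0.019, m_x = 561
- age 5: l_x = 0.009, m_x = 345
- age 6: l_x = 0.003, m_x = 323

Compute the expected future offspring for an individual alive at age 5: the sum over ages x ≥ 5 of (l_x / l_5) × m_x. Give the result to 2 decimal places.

l_5 = 0.009. Conditional survival from age 5 to x is l_x / l_5.
  x=5: (0.009/0.009) × 345 = 345.0000
  x=6: (0.003/0.009) × 323 = 107.6667
Sum = 345.0000 + 107.6667 = 452.6667

452.67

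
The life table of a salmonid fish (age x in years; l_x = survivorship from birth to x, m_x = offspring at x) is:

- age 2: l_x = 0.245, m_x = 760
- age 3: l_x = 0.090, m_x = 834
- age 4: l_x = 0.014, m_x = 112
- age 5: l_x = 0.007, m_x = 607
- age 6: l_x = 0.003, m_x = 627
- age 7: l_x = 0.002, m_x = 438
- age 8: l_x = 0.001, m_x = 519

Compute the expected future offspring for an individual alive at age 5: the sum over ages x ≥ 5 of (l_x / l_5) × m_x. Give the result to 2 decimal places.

l_5 = 0.007. Conditional survival from age 5 to x is l_x / l_5.
  x=5: (0.007/0.007) × 607 = 607.0000
  x=6: (0.003/0.007) × 627 = 268.7143
  x=7: (0.002/0.007) × 438 = 125.1429
  x=8: (0.001/0.007) × 519 = 74.1429
Sum = 607.0000 + 268.7143 + 125.1429 + 74.1429 = 1075.0000

1075.00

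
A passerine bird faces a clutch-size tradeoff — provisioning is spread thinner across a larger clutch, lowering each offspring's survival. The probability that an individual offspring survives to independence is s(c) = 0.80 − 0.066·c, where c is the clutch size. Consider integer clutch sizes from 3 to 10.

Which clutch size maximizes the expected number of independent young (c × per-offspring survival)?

6

Expected independent young = c × s(c):
  c=3: 3 × 0.602 = 1.806
  c=4: 4 × 0.536 = 2.144
  c=5: 5 × 0.470 = 2.350
  c=6: 6 × 0.404 = 2.424
  c=7: 7 × 0.338 = 2.366
  c=8: 8 × 0.272 = 2.176
  c=9: 9 × 0.206 = 1.854
  c=10: 10 × 0.140 = 1.400
Maximum at c = 6 (2.424 independent young).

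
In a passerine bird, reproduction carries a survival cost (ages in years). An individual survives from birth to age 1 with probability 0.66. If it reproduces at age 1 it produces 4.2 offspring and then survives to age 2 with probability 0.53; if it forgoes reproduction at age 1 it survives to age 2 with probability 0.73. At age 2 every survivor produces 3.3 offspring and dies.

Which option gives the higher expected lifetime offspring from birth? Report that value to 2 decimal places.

3.93

breed at age 1: R₀ = 0.66 × (4.2 + 0.53 × 3.3) = 0.66 × 5.9490 = 3.9263
delay to age 2: R₀ = 0.66 × (0.73 × 3.3) = 0.66 × 2.4090 = 1.5899
Higher: breed at age 1 (3.9263).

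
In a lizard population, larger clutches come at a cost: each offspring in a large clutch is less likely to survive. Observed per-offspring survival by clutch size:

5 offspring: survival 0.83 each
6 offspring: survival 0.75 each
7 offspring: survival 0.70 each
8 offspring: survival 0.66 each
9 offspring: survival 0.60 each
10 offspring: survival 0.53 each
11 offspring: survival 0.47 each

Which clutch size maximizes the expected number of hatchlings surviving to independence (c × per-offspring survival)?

9

Expected hatchlings surviving to independence = c × s(c):
  c=5: 5 × 0.83 = 4.150
  c=6: 6 × 0.75 = 4.500
  c=7: 7 × 0.70 = 4.900
  c=8: 8 × 0.66 = 5.280
  c=9: 9 × 0.60 = 5.400
  c=10: 10 × 0.53 = 5.300
  c=11: 11 × 0.47 = 5.170
Maximum at c = 9 (5.400 hatchlings surviving to independence).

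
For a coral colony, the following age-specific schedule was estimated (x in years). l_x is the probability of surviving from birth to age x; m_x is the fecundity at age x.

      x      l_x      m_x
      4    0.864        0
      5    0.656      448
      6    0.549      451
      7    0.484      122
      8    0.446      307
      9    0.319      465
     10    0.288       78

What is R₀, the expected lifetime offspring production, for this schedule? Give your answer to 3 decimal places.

R₀ = Σ l_x m_x:
  age 4: 0.864 × 0 = 0.0000
  age 5: 0.656 × 448 = 293.8880
  age 6: 0.549 × 451 = 247.5990
  age 7: 0.484 × 122 = 59.0480
  age 8: 0.446 × 307 = 136.9220
  age 9: 0.319 × 465 = 148.3350
  age 10: 0.288 × 78 = 22.4640
R₀ = 0.0000 + 293.8880 + 247.5990 + 59.0480 + 136.9220 + 148.3350 + 22.4640 = 908.2560

908.256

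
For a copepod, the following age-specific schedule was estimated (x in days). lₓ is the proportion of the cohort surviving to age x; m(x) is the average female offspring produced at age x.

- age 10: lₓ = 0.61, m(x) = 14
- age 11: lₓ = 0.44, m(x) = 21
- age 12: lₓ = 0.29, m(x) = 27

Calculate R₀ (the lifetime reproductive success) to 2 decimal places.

25.61

R₀ = Σ lₓ m(x):
  age 10: 0.61 × 14 = 8.5400
  age 11: 0.44 × 21 = 9.2400
  age 12: 0.29 × 27 = 7.8300
R₀ = 8.5400 + 9.2400 + 7.8300 = 25.6100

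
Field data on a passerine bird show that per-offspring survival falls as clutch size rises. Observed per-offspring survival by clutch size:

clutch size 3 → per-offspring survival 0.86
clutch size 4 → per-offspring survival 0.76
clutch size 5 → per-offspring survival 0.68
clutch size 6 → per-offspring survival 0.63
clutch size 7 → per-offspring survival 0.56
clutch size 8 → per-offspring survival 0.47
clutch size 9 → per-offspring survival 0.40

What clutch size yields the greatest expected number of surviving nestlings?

Expected surviving nestlings = c × s(c):
  c=3: 3 × 0.86 = 2.580
  c=4: 4 × 0.76 = 3.040
  c=5: 5 × 0.68 = 3.400
  c=6: 6 × 0.63 = 3.780
  c=7: 7 × 0.56 = 3.920
  c=8: 8 × 0.47 = 3.760
  c=9: 9 × 0.40 = 3.600
Maximum at c = 7 (3.920 surviving nestlings).

7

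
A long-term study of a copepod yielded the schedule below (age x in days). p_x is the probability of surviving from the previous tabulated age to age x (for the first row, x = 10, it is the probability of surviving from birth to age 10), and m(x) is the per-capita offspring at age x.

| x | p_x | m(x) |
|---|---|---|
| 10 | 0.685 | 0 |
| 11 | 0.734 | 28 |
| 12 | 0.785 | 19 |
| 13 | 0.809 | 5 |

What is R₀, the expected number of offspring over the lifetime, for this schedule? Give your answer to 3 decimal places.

Survivorship from birth: l_x = p_10·p_11·…·p_x.
  l_10 = 0.68500
  l_11 = 0.50279
  l_12 = 0.39469
  l_13 = 0.31930
R₀ = Σ l_x m(x):
  age 10: 0.68500 × 0 = 0.0000
  age 11: 0.50279 × 28 = 14.0781
  age 12: 0.39469 × 19 = 7.4991
  age 13: 0.31930 × 5 = 1.5965
R₀ = 0.0000 + 14.0781 + 7.4991 + 1.5965 = 23.1737

23.174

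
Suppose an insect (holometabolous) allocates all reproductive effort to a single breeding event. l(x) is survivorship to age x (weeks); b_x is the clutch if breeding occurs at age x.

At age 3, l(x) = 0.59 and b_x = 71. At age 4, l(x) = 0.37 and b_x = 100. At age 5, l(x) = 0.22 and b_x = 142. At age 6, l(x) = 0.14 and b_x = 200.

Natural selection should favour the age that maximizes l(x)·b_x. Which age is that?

Expected offspring if breeding at age x = l(x) × b_x:
  age 3: 0.59 × 71 = 41.890
  age 4: 0.37 × 100 = 37.000
  age 5: 0.22 × 142 = 31.240
  age 6: 0.14 × 200 = 28.000
Maximum at age 3 (41.890).

3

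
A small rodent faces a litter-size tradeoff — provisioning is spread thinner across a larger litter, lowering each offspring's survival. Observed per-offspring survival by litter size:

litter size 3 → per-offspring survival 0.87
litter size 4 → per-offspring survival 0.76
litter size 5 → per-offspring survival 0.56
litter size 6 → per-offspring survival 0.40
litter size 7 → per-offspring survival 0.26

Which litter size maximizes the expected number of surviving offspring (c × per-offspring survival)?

4

Expected surviving offspring = c × s(c):
  c=3: 3 × 0.87 = 2.610
  c=4: 4 × 0.76 = 3.040
  c=5: 5 × 0.56 = 2.800
  c=6: 6 × 0.40 = 2.400
  c=7: 7 × 0.26 = 1.820
Maximum at c = 4 (3.040 surviving offspring).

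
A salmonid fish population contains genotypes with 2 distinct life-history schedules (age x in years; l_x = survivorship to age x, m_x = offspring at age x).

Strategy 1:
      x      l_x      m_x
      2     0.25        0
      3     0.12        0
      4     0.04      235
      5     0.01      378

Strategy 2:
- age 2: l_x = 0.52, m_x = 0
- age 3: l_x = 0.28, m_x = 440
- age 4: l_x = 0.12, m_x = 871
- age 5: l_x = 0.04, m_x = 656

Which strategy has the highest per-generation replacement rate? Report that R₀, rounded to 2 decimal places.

253.96

Strategy 1: R₀ = 0.25×0 + 0.12×0 + 0.04×235 + 0.01×378 = 13.1800
Strategy 2: R₀ = 0.52×0 + 0.28×440 + 0.12×871 + 0.04×656 = 253.9600
Highest R₀: strategy 2 with 253.9600.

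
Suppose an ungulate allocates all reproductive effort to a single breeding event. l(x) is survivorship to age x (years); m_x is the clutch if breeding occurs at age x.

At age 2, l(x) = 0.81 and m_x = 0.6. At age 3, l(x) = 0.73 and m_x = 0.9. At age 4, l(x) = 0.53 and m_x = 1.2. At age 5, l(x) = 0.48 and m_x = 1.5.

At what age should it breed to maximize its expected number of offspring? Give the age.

Expected offspring if breeding at age x = l(x) × m_x:
  age 2: 0.81 × 0.6 = 0.486
  age 3: 0.73 × 0.9 = 0.657
  age 4: 0.53 × 1.2 = 0.636
  age 5: 0.48 × 1.5 = 0.720
Maximum at age 5 (0.720).

5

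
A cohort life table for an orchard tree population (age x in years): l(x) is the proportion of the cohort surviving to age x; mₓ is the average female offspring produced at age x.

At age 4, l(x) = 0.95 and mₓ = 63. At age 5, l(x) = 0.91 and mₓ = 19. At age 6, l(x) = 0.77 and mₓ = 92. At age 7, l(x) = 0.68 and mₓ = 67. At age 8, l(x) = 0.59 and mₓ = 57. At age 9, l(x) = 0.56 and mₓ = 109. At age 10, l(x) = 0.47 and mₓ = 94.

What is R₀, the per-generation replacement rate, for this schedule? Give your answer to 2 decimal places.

332.39

R₀ = Σ l(x) mₓ:
  age 4: 0.95 × 63 = 59.8500
  age 5: 0.91 × 19 = 17.2900
  age 6: 0.77 × 92 = 70.8400
  age 7: 0.68 × 67 = 45.5600
  age 8: 0.59 × 57 = 33.6300
  age 9: 0.56 × 109 = 61.0400
  age 10: 0.47 × 94 = 44.1800
R₀ = 59.8500 + 17.2900 + 70.8400 + 45.5600 + 33.6300 + 61.0400 + 44.1800 = 332.3900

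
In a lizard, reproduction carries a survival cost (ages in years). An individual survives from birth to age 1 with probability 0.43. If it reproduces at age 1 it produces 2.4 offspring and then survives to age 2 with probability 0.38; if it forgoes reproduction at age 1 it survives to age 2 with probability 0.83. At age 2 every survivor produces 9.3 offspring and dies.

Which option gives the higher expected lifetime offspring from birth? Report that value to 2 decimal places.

3.32

breed at age 1: R₀ = 0.43 × (2.4 + 0.38 × 9.3) = 0.43 × 5.9340 = 2.5516
delay to age 2: R₀ = 0.43 × (0.83 × 9.3) = 0.43 × 7.7190 = 3.3192
Higher: delay to age 2 (3.3192).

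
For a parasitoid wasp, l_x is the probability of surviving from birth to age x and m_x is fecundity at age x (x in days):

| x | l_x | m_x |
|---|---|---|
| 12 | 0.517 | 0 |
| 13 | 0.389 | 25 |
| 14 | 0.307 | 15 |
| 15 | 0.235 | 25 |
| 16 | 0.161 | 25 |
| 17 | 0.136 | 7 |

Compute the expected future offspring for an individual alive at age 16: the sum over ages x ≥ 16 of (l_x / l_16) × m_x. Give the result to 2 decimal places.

30.91

l_16 = 0.161. Conditional survival from age 16 to x is l_x / l_16.
  x=16: (0.161/0.161) × 25 = 25.0000
  x=17: (0.136/0.161) × 7 = 5.9130
Sum = 25.0000 + 5.9130 = 30.9130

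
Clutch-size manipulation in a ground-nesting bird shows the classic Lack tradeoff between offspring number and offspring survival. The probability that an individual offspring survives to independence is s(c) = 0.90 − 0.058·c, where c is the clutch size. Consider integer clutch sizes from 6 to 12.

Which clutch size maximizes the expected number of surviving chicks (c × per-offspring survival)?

8

Expected surviving chicks = c × s(c):
  c=6: 6 × 0.552 = 3.312
  c=7: 7 × 0.494 = 3.458
  c=8: 8 × 0.436 = 3.488
  c=9: 9 × 0.378 = 3.402
  c=10: 10 × 0.320 = 3.200
  c=11: 11 × 0.262 = 2.882
  c=12: 12 × 0.204 = 2.448
Maximum at c = 8 (3.488 surviving chicks).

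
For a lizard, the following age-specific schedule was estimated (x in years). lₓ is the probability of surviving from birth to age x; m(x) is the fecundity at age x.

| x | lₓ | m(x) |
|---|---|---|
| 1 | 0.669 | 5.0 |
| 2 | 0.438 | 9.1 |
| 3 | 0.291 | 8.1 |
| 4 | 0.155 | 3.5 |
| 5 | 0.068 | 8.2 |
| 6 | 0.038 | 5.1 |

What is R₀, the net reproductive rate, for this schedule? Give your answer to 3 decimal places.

R₀ = Σ lₓ m(x):
  age 1: 0.669 × 5.0 = 3.3450
  age 2: 0.438 × 9.1 = 3.9858
  age 3: 0.291 × 8.1 = 2.3571
  age 4: 0.155 × 3.5 = 0.5425
  age 5: 0.068 × 8.2 = 0.5576
  age 6: 0.038 × 5.1 = 0.1938
R₀ = 3.3450 + 3.9858 + 2.3571 + 0.5425 + 0.5576 + 0.1938 = 10.9818

10.982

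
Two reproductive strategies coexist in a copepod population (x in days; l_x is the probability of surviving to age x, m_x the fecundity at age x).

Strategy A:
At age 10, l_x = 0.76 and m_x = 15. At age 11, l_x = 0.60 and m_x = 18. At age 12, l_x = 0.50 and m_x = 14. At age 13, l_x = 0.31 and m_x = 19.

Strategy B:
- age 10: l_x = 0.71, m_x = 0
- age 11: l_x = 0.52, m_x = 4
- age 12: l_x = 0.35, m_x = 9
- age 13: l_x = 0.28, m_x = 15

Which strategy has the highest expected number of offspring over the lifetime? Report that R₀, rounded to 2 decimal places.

35.09

Strategy A: R₀ = 0.76×15 + 0.60×18 + 0.50×14 + 0.31×19 = 35.0900
Strategy B: R₀ = 0.71×0 + 0.52×4 + 0.35×9 + 0.28×15 = 9.4300
Highest R₀: strategy A with 35.0900.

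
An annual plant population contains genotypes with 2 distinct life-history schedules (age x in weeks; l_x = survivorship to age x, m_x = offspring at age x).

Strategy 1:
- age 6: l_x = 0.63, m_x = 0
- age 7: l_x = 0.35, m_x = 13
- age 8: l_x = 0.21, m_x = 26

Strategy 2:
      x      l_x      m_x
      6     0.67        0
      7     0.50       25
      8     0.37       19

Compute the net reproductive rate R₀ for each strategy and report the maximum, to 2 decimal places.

19.53

Strategy 1: R₀ = 0.63×0 + 0.35×13 + 0.21×26 = 10.0100
Strategy 2: R₀ = 0.67×0 + 0.50×25 + 0.37×19 = 19.5300
Highest R₀: strategy 2 with 19.5300.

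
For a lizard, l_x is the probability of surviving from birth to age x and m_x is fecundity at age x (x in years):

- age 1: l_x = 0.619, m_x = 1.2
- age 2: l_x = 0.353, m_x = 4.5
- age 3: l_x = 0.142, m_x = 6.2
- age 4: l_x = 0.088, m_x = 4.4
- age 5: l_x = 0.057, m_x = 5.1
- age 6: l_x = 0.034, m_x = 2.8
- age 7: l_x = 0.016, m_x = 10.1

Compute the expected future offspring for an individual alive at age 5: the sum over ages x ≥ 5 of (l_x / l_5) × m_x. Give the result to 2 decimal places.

l_5 = 0.057. Conditional survival from age 5 to x is l_x / l_5.
  x=5: (0.057/0.057) × 5.1 = 5.1000
  x=6: (0.034/0.057) × 2.8 = 1.6702
  x=7: (0.016/0.057) × 10.1 = 2.8351
Sum = 5.1000 + 1.6702 + 2.8351 = 9.6053

9.61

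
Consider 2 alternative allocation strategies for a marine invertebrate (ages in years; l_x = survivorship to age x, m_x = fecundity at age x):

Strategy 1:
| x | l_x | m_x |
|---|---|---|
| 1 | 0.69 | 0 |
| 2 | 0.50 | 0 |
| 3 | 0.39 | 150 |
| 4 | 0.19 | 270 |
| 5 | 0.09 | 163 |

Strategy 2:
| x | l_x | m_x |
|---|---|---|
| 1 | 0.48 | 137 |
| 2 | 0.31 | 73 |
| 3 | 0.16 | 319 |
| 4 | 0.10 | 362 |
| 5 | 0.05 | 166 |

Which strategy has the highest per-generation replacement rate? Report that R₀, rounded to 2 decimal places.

183.93

Strategy 1: R₀ = 0.69×0 + 0.50×0 + 0.39×150 + 0.19×270 + 0.09×163 = 124.4700
Strategy 2: R₀ = 0.48×137 + 0.31×73 + 0.16×319 + 0.10×362 + 0.05×166 = 183.9300
Highest R₀: strategy 2 with 183.9300.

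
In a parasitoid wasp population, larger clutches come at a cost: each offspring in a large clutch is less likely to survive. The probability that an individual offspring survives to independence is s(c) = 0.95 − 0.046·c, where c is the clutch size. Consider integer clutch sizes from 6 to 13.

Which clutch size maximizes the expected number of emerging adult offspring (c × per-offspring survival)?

10

Expected emerging adult offspring = c × s(c):
  c=6: 6 × 0.674 = 4.044
  c=7: 7 × 0.628 = 4.396
  c=8: 8 × 0.582 = 4.656
  c=9: 9 × 0.536 = 4.824
  c=10: 10 × 0.490 = 4.900
  c=11: 11 × 0.444 = 4.884
  c=12: 12 × 0.398 = 4.776
  c=13: 13 × 0.352 = 4.576
Maximum at c = 10 (4.900 emerging adult offspring).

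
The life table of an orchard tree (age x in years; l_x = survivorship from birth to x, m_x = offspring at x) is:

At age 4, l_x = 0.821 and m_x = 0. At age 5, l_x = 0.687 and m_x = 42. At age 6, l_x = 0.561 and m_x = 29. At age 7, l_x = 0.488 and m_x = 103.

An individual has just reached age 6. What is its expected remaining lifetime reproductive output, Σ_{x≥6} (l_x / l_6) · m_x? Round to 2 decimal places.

118.60

l_6 = 0.561. Conditional survival from age 6 to x is l_x / l_6.
  x=6: (0.561/0.561) × 29 = 29.0000
  x=7: (0.488/0.561) × 103 = 89.5971
Sum = 29.0000 + 89.5971 = 118.5971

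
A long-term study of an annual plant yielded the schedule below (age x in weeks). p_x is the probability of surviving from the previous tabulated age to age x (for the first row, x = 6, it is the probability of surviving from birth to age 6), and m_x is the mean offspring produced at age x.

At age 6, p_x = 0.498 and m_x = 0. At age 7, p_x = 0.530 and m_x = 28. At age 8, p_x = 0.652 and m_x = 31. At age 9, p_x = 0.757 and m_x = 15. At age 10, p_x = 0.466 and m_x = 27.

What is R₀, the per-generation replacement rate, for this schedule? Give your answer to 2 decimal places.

Survivorship from birth: l_x = p_6·p_7·…·p_x.
  l_6 = 0.49800
  l_7 = 0.26394
  l_8 = 0.17209
  l_9 = 0.13027
  l_10 = 0.06071
R₀ = Σ l_x m_x:
  age 6: 0.49800 × 0 = 0.0000
  age 7: 0.26394 × 28 = 7.3903
  age 8: 0.17209 × 31 = 5.3348
  age 9: 0.13027 × 15 = 1.9541
  age 10: 0.06071 × 27 = 1.6392
R₀ = 0.0000 + 7.3903 + 5.3348 + 1.9541 + 1.6392 = 16.3183

16.32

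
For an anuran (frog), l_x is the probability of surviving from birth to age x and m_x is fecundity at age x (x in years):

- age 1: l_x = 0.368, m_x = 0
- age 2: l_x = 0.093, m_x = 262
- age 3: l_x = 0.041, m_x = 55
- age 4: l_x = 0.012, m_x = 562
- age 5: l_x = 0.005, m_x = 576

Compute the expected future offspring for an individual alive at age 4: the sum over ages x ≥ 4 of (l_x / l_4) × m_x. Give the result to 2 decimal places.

l_4 = 0.012. Conditional survival from age 4 to x is l_x / l_4.
  x=4: (0.012/0.012) × 562 = 562.0000
  x=5: (0.005/0.012) × 576 = 240.0000
Sum = 562.0000 + 240.0000 = 802.0000

802.00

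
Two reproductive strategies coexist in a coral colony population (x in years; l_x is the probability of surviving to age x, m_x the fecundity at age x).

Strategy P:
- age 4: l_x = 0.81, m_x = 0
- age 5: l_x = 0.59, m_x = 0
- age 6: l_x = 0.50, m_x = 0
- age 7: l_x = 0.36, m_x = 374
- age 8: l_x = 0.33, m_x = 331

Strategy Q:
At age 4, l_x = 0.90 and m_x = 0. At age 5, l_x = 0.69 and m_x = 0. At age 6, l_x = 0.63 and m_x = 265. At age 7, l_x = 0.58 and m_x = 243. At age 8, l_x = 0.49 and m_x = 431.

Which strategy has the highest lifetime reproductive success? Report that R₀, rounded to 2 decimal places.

Strategy P: R₀ = 0.81×0 + 0.59×0 + 0.50×0 + 0.36×374 + 0.33×331 = 243.8700
Strategy Q: R₀ = 0.90×0 + 0.69×0 + 0.63×265 + 0.58×243 + 0.49×431 = 519.0800
Highest R₀: strategy Q with 519.0800.

519.08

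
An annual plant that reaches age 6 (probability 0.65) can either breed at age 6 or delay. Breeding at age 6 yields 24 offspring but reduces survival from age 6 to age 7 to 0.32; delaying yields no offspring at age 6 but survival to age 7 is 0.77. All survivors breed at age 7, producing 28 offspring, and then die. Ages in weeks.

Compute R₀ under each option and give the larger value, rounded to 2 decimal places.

breed at age 6: R₀ = 0.65 × (24 + 0.32 × 28) = 0.65 × 32.9600 = 21.4240
delay to age 7: R₀ = 0.65 × (0.77 × 28) = 0.65 × 21.5600 = 14.0140
Higher: breed at age 6 (21.4240).

21.42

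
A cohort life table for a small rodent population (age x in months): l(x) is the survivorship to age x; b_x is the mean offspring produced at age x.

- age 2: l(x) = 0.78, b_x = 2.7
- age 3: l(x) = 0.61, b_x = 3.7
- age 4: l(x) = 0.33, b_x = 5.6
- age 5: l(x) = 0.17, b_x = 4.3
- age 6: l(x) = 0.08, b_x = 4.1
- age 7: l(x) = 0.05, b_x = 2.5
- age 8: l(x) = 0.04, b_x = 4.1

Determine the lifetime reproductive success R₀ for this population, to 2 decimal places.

7.56

R₀ = Σ l(x) b_x:
  age 2: 0.78 × 2.7 = 2.1060
  age 3: 0.61 × 3.7 = 2.2570
  age 4: 0.33 × 5.6 = 1.8480
  age 5: 0.17 × 4.3 = 0.7310
  age 6: 0.08 × 4.1 = 0.3280
  age 7: 0.05 × 2.5 = 0.1250
  age 8: 0.04 × 4.1 = 0.1640
R₀ = 2.1060 + 2.2570 + 1.8480 + 0.7310 + 0.3280 + 0.1250 + 0.1640 = 7.5590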